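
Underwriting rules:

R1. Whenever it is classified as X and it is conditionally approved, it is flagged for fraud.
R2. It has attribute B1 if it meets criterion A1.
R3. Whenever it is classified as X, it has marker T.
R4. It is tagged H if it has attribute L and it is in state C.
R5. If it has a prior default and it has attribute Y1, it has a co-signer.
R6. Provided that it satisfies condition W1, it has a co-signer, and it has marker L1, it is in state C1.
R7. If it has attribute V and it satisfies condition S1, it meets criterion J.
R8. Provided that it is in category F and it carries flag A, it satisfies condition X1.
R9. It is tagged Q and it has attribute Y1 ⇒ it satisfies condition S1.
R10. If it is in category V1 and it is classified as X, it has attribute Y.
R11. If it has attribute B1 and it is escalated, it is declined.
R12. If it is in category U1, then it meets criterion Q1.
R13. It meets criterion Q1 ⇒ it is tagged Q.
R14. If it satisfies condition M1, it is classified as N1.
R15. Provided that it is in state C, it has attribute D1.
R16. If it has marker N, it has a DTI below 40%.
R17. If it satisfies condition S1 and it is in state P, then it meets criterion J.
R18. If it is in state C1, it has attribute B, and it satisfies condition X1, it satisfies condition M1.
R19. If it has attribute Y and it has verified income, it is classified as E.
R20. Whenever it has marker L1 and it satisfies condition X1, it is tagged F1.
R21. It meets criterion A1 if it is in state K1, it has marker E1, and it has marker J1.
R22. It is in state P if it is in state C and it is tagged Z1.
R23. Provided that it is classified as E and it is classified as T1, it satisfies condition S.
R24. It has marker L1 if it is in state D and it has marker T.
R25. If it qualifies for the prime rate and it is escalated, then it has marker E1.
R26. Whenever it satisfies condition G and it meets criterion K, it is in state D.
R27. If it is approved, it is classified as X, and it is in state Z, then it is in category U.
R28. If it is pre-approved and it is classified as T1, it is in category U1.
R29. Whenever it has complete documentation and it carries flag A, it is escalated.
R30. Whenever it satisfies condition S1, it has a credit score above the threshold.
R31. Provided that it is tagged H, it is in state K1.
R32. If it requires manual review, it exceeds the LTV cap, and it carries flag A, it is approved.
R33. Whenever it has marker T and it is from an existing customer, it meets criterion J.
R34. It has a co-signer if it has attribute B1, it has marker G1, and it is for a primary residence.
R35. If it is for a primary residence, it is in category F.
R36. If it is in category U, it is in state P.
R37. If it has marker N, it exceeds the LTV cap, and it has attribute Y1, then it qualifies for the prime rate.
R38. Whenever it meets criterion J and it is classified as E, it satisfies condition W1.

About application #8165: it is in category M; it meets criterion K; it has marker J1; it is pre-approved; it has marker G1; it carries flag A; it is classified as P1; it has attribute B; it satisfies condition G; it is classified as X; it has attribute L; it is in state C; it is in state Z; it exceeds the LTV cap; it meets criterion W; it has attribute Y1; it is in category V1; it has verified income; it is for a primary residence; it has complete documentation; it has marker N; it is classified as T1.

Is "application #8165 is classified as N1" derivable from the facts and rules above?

No

Forward chaining from the given facts derives: has marker T, is tagged H, has attribute Y, has attribute D1, has a DTI below 40%, is classified as E, satisfies condition S, is in state D, is in category U1, is escalated, is in state K1, is in category F, qualifies for the prime rate, satisfies condition X1, meets criterion Q1, is tagged Q, has marker L1, has marker E1, satisfies condition S1, is tagged F1, meets criterion A1, has a credit score above the threshold, has attribute B1, is declined, has a co-signer.
The only rule concluding "it is classified as N1" is R14, which needs "it satisfies condition M1"; that is never established.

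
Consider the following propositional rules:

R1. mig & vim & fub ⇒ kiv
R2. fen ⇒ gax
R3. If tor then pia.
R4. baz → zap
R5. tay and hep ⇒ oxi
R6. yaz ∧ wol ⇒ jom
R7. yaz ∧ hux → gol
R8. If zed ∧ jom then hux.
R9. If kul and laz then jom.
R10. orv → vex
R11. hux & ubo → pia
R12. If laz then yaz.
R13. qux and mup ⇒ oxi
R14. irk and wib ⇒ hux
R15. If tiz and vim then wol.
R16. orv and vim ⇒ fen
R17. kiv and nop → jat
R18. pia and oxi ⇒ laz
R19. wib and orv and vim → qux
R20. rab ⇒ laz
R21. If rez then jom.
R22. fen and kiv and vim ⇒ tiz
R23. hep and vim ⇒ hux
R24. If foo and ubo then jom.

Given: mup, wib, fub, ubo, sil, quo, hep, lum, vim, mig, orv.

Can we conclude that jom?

Yes

kiv  (by R1: mig, vim, fub)
fen  (by R16: orv, vim)
qux  (by R19: wib, orv, vim)
tiz  (by R22: fen, kiv, vim)
hux  (by R23: hep, vim)
pia  (by R11: hux, ubo)
oxi  (by R13: qux, mup)
wol  (by R15: tiz, vim)
laz  (by R18: pia, oxi)
yaz  (by R12: laz)
jom  (by R6: yaz, wol)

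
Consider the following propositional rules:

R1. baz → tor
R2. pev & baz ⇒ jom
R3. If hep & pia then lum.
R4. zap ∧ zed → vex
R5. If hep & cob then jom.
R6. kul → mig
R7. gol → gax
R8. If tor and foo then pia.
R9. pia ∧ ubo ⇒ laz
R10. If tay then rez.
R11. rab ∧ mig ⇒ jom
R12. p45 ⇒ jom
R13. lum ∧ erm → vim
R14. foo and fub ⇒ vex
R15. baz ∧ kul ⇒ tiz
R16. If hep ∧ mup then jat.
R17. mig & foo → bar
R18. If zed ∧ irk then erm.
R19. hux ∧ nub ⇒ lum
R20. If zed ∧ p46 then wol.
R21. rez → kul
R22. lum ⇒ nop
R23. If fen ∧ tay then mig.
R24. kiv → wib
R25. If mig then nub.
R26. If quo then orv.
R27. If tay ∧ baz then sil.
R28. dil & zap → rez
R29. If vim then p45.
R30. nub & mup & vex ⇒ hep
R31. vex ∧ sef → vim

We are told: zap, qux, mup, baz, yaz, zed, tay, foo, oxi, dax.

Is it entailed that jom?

Forward chaining from the given facts derives: tor, vex, pia, rez, kul, sil, mig, tiz, bar, nub, hep, lum, jat, nop.
Rules concluding jom: R2 needs pev; R5 needs cob; R11 needs rab; R12 needs p45 — none of these are established.

No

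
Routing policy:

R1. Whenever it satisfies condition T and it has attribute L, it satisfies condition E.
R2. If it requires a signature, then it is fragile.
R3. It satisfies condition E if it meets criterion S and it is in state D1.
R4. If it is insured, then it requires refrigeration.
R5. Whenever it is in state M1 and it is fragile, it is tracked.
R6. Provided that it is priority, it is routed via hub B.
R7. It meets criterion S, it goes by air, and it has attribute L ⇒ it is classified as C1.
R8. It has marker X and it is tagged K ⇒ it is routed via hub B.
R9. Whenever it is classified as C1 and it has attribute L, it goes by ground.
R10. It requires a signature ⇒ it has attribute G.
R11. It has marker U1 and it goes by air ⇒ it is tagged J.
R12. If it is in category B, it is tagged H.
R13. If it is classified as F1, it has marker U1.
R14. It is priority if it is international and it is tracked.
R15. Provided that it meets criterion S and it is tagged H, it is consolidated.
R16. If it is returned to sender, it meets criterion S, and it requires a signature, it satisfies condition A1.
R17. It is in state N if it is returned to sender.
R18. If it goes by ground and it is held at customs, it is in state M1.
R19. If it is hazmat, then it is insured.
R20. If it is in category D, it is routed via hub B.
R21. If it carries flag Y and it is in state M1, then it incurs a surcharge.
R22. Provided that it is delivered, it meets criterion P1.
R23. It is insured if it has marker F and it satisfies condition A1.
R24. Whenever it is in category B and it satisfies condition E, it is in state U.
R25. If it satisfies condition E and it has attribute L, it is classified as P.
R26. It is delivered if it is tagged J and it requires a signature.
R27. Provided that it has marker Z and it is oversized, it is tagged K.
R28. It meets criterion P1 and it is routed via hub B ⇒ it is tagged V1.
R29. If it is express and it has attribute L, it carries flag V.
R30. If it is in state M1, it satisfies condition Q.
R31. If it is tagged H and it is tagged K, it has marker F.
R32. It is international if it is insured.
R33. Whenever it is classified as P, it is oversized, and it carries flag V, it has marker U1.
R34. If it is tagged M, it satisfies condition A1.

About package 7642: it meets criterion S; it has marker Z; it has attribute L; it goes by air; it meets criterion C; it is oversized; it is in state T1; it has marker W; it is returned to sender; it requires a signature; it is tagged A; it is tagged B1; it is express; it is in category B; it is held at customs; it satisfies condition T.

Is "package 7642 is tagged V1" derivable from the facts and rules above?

Yes

By R1 (it satisfies condition T, it has attribute L): it satisfies condition E.
By R2 (it requires a signature): it is fragile.
By R7 (it meets criterion S, it goes by air, it has attribute L): it is classified as C1.
By R9 (it is classified as C1, it has attribute L): it goes by ground.
By R12 (it is in category B): it is tagged H.
By R16 (it is returned to sender, it meets criterion S, it requires a signature): it satisfies condition A1.
By R18 (it goes by ground, it is held at customs): it is in state M1.
By R25 (it satisfies condition E, it has attribute L): it is classified as P.
By R27 (it has marker Z, it is oversized): it is tagged K.
By R29 (it is express, it has attribute L): it carries flag V.
By R31 (it is tagged H, it is tagged K): it has marker F.
By R33 (it is classified as P, it is oversized, it carries flag V): it has marker U1.
By R5 (it is in state M1, it is fragile): it is tracked.
By R11 (it has marker U1, it goes by air): it is tagged J.
By R23 (it has marker F, it satisfies condition A1): it is insured.
By R26 (it is tagged J, it requires a signature): it is delivered.
By R32 (it is insured): it is international.
By R14 (it is international, it is tracked): it is priority.
By R22 (it is delivered): it meets criterion P1.
By R6 (it is priority): it is routed via hub B.
By R28 (it meets criterion P1, it is routed via hub B): it is tagged V1.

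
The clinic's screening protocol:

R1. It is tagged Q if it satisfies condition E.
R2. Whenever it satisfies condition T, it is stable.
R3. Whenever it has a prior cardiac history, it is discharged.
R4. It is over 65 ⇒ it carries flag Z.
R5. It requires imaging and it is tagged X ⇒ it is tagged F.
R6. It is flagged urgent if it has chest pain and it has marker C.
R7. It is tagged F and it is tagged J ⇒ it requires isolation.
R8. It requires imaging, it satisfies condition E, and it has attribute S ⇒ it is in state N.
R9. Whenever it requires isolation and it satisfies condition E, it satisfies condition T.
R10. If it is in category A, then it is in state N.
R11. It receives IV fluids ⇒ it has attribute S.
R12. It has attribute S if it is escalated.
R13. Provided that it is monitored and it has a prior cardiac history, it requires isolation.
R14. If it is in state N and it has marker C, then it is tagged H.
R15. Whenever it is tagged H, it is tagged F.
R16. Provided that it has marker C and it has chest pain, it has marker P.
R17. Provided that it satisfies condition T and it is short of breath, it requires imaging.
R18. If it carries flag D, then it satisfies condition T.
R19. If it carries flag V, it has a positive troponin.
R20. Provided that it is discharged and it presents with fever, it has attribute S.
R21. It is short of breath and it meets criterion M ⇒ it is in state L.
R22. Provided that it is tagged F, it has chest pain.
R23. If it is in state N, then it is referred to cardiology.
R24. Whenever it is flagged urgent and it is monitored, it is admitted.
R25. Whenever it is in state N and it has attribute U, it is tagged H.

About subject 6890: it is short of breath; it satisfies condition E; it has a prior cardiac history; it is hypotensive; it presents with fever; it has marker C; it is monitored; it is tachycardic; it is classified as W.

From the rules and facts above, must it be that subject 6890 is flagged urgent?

By R3 (it has a prior cardiac history): it is discharged.
By R13 (it is monitored, it has a prior cardiac history): it requires isolation.
By R20 (it is discharged, it presents with fever): it has attribute S.
By R9 (it requires isolation, it satisfies condition E): it satisfies condition T.
By R17 (it satisfies condition T, it is short of breath): it requires imaging.
By R8 (it requires imaging, it satisfies condition E, it has attribute S): it is in state N.
By R14 (it is in state N, it has marker C): it is tagged H.
By R15 (it is tagged H): it is tagged F.
By R22 (it is tagged F): it has chest pain.
By R6 (it has chest pain, it has marker C): it is flagged urgent.

Yes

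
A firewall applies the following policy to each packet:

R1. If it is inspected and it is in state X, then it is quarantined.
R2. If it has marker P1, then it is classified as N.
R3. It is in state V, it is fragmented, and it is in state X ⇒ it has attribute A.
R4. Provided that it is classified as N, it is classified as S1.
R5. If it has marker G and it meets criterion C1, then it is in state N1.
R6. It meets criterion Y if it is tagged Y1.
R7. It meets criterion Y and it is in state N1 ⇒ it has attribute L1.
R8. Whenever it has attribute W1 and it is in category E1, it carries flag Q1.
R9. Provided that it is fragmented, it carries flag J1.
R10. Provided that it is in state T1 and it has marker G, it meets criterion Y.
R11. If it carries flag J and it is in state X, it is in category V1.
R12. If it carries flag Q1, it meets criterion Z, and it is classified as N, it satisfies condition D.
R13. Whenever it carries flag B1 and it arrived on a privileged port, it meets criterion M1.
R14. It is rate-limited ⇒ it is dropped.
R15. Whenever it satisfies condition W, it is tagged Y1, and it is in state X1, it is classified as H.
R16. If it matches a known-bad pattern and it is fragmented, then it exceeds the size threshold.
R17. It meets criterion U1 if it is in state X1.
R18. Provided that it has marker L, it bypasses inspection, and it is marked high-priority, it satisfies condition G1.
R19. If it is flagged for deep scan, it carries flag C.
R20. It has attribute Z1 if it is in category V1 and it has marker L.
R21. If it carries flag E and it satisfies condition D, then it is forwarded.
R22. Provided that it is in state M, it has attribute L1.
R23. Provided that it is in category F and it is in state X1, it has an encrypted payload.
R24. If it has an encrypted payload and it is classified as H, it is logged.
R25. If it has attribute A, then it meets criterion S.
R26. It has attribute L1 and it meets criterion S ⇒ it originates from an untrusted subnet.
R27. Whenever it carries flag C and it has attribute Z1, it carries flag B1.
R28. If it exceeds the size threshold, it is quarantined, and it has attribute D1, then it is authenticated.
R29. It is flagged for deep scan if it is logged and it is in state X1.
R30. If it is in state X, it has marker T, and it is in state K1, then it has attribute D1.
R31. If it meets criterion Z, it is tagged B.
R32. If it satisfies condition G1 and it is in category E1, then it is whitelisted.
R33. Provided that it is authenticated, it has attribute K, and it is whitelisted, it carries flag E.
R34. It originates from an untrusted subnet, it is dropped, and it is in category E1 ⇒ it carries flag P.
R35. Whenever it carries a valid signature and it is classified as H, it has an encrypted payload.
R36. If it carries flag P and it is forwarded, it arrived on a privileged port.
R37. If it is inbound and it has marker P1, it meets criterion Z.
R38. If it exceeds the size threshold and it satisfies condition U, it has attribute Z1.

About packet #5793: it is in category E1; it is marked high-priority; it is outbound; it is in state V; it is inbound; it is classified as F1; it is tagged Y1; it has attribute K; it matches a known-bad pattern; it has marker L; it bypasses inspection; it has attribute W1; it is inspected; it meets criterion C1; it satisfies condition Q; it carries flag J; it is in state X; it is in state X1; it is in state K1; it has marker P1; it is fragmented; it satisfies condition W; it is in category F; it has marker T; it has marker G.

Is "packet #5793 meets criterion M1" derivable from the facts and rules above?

No

Forward chaining from the given facts derives: is quarantined, is classified as N, has attribute A, is classified as S1, is in state N1, meets criterion Y, has attribute L1, carries flag Q1, carries flag J1, is in category V1, is classified as H, exceeds the size threshold, meets criterion U1, satisfies condition G1, has attribute Z1, has an encrypted payload, is logged, meets criterion S, originates from an untrusted subnet, is flagged for deep scan, has attribute D1, is whitelisted, meets criterion Z, satisfies condition D, carries flag C, carries flag B1, is authenticated, is tagged B, carries flag E, is forwarded.
The only rule concluding "it meets criterion M1" is R13, which needs "it arrived on a privileged port"; that is never established.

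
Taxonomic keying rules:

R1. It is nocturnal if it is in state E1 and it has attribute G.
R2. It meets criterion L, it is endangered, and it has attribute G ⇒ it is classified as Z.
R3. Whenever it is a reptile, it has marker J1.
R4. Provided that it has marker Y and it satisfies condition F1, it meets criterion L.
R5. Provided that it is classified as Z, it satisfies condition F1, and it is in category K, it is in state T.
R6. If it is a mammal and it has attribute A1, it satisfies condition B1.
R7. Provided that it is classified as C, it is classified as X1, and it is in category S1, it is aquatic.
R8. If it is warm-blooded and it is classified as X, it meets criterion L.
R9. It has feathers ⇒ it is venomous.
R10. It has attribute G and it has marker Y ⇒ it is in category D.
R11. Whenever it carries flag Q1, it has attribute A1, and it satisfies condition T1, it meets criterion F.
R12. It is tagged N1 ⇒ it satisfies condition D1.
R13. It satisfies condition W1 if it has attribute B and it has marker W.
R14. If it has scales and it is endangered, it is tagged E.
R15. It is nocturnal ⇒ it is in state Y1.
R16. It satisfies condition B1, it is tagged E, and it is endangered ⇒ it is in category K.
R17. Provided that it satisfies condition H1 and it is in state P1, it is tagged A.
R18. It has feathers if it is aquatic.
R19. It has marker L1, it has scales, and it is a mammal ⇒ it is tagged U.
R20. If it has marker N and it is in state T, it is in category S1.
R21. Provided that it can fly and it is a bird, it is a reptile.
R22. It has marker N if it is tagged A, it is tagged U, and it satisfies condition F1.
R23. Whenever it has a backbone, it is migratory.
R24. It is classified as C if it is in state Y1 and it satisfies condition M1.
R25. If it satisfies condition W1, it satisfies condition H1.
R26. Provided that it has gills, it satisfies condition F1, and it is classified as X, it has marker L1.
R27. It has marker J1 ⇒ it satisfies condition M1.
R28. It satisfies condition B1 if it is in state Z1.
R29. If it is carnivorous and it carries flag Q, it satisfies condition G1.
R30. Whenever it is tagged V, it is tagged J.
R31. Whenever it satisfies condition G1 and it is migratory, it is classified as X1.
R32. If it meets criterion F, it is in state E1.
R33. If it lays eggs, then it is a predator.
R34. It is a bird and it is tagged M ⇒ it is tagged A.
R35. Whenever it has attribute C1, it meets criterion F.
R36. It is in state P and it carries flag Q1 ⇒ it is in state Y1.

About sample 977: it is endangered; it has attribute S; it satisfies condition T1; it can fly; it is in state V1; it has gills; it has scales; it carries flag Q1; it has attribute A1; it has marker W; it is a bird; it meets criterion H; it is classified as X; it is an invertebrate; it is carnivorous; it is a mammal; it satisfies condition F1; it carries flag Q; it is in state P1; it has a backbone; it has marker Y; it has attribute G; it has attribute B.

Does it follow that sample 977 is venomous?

By R4 (it has marker Y, it satisfies condition F1): it meets criterion L.
By R6 (it is a mammal, it has attribute A1): it satisfies condition B1.
By R11 (it carries flag Q1, it has attribute A1, it satisfies condition T1): it meets criterion F.
By R13 (it has attribute B, it has marker W): it satisfies condition W1.
By R14 (it has scales, it is endangered): it is tagged E.
By R16 (it satisfies condition B1, it is tagged E, it is endangered): it is in category K.
By R21 (it can fly, it is a bird): it is a reptile.
By R23 (it has a backbone): it is migratory.
By R25 (it satisfies condition W1): it satisfies condition H1.
By R26 (it has gills, it satisfies condition F1, it is classified as X): it has marker L1.
By R29 (it is carnivorous, it carries flag Q): it satisfies condition G1.
By R31 (it satisfies condition G1, it is migratory): it is classified as X1.
By R32 (it meets criterion F): it is in state E1.
By R1 (it is in state E1, it has attribute G): it is nocturnal.
By R2 (it meets criterion L, it is endangered, it has attribute G): it is classified as Z.
By R3 (it is a reptile): it has marker J1.
By R5 (it is classified as Z, it satisfies condition F1, it is in category K): it is in state T.
By R15 (it is nocturnal): it is in state Y1.
By R17 (it satisfies condition H1, it is in state P1): it is tagged A.
By R19 (it has marker L1, it has scales, it is a mammal): it is tagged U.
By R22 (it is tagged A, it is tagged U, it satisfies condition F1): it has marker N.
By R27 (it has marker J1): it satisfies condition M1.
By R20 (it has marker N, it is in state T): it is in category S1.
By R24 (it is in state Y1, it satisfies condition M1): it is classified as C.
By R7 (it is classified as C, it is classified as X1, it is in category S1): it is aquatic.
By R18 (it is aquatic): it has feathers.
By R9 (it has feathers): it is venomous.

Yes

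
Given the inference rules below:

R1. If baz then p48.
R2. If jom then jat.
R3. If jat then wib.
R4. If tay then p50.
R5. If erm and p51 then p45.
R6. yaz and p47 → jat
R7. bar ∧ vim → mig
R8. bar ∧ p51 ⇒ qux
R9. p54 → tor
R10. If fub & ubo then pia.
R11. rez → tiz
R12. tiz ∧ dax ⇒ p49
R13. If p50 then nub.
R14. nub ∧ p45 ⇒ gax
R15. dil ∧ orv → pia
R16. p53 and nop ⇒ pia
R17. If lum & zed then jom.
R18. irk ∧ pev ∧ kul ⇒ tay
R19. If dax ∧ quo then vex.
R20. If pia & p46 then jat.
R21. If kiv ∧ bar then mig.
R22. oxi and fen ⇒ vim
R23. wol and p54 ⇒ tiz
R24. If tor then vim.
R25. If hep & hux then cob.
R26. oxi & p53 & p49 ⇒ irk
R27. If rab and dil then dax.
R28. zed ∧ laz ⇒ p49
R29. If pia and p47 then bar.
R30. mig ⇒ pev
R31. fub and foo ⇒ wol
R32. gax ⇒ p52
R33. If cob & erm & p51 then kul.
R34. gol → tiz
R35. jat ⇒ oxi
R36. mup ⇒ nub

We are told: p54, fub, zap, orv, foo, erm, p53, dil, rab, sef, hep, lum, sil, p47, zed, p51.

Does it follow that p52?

No

Forward chaining from the given facts derives: p45, tor, pia, jom, vim, dax, bar, wol, jat, wib, mig, qux, tiz, pev, oxi, p49, irk.
The only rule concluding p52 is R32, which needs gax; that is never established.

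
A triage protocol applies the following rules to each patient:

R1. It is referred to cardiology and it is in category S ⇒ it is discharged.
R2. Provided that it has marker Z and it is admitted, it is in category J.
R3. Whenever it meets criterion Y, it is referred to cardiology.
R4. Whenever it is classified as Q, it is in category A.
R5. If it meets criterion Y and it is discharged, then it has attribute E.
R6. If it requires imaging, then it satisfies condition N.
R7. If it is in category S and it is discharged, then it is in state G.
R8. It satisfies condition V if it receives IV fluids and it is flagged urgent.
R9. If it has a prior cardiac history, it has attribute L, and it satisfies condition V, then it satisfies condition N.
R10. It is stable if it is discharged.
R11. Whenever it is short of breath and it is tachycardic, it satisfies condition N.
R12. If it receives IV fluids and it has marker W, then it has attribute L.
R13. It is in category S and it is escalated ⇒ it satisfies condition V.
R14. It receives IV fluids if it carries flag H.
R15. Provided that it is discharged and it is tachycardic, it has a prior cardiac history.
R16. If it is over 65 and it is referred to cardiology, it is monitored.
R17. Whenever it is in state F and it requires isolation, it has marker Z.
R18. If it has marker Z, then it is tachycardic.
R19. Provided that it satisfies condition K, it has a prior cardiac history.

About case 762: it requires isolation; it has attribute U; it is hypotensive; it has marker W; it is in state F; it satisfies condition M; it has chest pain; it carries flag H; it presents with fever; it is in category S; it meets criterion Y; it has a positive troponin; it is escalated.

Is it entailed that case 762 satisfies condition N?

Yes

By R3 (it meets criterion Y): it is referred to cardiology.
By R13 (it is in category S, it is escalated): it satisfies condition V.
By R14 (it carries flag H): it receives IV fluids.
By R17 (it is in state F, it requires isolation): it has marker Z.
By R18 (it has marker Z): it is tachycardic.
By R1 (it is referred to cardiology, it is in category S): it is discharged.
By R12 (it receives IV fluids, it has marker W): it has attribute L.
By R15 (it is discharged, it is tachycardic): it has a prior cardiac history.
By R9 (it has a prior cardiac history, it has attribute L, it satisfies condition V): it satisfies condition N.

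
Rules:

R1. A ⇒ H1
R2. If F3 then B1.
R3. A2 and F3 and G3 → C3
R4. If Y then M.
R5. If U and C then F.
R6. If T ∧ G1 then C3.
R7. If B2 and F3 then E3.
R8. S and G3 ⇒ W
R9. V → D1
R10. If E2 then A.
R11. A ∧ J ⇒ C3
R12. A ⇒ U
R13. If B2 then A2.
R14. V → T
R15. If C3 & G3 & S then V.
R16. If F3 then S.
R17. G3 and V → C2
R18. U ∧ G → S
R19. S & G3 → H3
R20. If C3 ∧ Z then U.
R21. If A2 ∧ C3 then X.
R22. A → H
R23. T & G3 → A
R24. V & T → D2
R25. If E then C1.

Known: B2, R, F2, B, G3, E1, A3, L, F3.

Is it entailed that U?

Yes

A2  (by R13: B2)
S  (by R16: F3)
C3  (by R3: A2, F3, G3)
V  (by R15: C3, G3, S)
T  (by R14: V)
A  (by R23: T, G3)
U  (by R12: A)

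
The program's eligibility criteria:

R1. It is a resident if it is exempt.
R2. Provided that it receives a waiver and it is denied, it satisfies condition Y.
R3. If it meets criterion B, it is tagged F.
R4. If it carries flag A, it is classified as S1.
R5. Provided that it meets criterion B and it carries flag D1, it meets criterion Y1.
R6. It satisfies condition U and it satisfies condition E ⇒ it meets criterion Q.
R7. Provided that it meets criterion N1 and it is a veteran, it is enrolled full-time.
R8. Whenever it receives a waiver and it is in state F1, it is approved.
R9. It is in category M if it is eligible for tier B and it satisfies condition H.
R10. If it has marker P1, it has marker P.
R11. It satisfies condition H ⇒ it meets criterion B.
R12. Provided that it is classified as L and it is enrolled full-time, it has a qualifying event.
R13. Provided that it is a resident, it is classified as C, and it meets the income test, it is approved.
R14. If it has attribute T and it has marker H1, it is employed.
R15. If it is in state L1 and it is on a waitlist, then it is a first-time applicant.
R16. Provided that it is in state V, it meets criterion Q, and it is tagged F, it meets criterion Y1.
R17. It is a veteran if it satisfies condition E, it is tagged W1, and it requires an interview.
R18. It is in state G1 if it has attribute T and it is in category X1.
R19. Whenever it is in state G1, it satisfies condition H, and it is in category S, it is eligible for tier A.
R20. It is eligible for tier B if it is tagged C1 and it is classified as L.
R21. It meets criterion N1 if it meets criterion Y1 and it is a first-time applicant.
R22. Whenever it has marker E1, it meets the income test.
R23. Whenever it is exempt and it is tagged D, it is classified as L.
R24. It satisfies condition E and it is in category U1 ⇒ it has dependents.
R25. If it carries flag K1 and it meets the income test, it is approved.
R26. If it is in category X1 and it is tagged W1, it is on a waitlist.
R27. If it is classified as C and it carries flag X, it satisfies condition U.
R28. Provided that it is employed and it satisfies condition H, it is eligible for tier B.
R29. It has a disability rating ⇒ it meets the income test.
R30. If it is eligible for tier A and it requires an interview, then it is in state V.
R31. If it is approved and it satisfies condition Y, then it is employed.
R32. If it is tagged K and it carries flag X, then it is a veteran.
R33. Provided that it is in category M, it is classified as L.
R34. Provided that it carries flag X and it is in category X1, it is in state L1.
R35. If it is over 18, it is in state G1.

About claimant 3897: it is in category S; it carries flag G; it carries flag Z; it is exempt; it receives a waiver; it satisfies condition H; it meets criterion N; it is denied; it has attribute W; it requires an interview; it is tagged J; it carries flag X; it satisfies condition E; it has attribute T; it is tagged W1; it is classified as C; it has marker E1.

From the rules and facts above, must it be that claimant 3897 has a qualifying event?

Forward chaining from the given facts derives: is a resident, satisfies condition Y, meets criterion B, is a veteran, meets the income test, satisfies condition U, is tagged F, meets criterion Q, is approved, is employed, is eligible for tier B, is in category M, is classified as L.
The only rule concluding "it has a qualifying event" is R12, which needs "it is enrolled full-time"; that is never established.

No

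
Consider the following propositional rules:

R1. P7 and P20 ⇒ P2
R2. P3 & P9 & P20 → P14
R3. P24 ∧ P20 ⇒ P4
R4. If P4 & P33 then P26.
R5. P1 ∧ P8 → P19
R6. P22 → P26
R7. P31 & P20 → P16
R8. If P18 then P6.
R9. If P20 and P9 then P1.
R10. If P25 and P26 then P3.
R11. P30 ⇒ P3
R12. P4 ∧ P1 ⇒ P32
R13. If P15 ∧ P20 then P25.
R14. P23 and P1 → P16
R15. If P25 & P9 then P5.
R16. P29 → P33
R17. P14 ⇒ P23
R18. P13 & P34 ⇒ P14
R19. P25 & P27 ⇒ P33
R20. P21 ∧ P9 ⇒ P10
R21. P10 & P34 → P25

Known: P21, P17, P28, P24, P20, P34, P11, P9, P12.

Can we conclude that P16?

Forward chaining from the given facts derives: P4, P1, P32, P10, P25, P5.
Rules concluding P16: R7 needs P31; R14 needs P23 — none of these are established.

No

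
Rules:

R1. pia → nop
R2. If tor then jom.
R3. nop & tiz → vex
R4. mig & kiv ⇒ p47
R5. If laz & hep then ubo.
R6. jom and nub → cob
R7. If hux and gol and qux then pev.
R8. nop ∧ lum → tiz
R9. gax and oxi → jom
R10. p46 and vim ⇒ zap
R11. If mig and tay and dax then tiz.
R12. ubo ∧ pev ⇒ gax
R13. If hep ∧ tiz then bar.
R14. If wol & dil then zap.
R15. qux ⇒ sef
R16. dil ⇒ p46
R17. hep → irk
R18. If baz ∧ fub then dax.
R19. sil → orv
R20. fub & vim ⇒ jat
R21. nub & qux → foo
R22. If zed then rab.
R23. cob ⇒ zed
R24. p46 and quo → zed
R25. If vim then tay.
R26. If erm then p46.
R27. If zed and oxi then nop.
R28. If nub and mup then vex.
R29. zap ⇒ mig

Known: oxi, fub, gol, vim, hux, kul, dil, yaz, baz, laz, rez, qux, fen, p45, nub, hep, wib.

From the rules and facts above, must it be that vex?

Yes

ubo  (by R5: laz, hep)
pev  (by R7: hux, gol, qux)
gax  (by R12: ubo, pev)
p46  (by R16: dil)
dax  (by R18: baz, fub)
tay  (by R25: vim)
jom  (by R9: gax, oxi)
zap  (by R10: p46, vim)
mig  (by R29: zap)
cob  (by R6: jom, nub)
tiz  (by R11: mig, tay, dax)
zed  (by R23: cob)
nop  (by R27: zed, oxi)
vex  (by R3: nop, tiz)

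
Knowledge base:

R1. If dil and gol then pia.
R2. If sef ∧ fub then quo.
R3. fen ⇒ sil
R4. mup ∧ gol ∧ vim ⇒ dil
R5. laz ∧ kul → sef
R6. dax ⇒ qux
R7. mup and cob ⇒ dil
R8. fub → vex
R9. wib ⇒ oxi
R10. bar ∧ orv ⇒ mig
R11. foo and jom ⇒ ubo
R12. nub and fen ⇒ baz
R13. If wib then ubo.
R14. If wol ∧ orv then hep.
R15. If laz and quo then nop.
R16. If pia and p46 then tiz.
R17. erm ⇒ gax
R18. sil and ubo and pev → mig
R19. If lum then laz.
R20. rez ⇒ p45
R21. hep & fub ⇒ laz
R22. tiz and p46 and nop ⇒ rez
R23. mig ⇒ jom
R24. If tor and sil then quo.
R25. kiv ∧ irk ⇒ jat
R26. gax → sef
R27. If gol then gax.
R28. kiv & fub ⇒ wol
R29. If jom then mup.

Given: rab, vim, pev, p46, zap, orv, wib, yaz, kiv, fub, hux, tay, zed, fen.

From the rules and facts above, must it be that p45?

Forward chaining from the given facts derives: sil, vex, oxi, ubo, mig, jom, wol, mup, hep, laz.
The only rule concluding p45 is R20, which needs rez; that is never established.

No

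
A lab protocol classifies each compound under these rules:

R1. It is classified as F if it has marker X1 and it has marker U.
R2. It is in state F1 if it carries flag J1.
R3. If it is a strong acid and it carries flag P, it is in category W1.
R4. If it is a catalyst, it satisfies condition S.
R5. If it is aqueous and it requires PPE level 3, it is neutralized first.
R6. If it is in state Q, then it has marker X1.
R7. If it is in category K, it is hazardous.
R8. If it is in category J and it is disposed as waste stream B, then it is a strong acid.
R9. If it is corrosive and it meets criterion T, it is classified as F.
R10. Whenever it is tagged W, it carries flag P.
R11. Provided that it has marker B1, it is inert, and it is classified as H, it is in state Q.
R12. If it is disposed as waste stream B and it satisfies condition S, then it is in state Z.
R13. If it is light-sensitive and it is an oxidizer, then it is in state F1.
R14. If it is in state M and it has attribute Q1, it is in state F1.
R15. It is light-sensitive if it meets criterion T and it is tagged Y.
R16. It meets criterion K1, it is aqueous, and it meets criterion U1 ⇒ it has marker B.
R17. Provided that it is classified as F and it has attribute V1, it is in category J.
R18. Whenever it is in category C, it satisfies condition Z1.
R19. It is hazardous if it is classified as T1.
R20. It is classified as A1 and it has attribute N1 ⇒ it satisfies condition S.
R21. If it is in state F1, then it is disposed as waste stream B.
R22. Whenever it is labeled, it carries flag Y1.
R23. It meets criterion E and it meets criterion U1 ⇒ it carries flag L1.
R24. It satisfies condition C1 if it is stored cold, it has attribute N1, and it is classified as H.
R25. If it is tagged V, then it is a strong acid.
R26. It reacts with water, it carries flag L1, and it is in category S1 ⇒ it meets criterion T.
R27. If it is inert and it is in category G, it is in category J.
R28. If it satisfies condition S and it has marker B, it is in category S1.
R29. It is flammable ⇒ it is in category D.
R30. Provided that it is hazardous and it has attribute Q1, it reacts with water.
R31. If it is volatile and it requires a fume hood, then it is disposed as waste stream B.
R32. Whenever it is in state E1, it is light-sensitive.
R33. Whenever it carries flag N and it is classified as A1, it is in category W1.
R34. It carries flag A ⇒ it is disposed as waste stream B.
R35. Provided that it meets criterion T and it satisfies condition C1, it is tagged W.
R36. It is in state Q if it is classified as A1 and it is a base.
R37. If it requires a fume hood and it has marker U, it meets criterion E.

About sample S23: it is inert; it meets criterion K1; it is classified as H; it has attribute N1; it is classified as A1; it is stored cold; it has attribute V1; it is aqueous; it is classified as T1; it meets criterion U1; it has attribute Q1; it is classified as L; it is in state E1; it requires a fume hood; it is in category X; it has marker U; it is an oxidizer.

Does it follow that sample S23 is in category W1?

Forward chaining from the given facts derives: has marker B, is hazardous, satisfies condition S, satisfies condition C1, is in category S1, reacts with water, is light-sensitive, meets criterion E, is in state F1, is disposed as waste stream B, carries flag L1, meets criterion T, is tagged W, carries flag P, is in state Z.
Rules concluding "it is in category W1": R3 needs "it is a strong acid"; R33 needs "it carries flag N" — none of these are established.

No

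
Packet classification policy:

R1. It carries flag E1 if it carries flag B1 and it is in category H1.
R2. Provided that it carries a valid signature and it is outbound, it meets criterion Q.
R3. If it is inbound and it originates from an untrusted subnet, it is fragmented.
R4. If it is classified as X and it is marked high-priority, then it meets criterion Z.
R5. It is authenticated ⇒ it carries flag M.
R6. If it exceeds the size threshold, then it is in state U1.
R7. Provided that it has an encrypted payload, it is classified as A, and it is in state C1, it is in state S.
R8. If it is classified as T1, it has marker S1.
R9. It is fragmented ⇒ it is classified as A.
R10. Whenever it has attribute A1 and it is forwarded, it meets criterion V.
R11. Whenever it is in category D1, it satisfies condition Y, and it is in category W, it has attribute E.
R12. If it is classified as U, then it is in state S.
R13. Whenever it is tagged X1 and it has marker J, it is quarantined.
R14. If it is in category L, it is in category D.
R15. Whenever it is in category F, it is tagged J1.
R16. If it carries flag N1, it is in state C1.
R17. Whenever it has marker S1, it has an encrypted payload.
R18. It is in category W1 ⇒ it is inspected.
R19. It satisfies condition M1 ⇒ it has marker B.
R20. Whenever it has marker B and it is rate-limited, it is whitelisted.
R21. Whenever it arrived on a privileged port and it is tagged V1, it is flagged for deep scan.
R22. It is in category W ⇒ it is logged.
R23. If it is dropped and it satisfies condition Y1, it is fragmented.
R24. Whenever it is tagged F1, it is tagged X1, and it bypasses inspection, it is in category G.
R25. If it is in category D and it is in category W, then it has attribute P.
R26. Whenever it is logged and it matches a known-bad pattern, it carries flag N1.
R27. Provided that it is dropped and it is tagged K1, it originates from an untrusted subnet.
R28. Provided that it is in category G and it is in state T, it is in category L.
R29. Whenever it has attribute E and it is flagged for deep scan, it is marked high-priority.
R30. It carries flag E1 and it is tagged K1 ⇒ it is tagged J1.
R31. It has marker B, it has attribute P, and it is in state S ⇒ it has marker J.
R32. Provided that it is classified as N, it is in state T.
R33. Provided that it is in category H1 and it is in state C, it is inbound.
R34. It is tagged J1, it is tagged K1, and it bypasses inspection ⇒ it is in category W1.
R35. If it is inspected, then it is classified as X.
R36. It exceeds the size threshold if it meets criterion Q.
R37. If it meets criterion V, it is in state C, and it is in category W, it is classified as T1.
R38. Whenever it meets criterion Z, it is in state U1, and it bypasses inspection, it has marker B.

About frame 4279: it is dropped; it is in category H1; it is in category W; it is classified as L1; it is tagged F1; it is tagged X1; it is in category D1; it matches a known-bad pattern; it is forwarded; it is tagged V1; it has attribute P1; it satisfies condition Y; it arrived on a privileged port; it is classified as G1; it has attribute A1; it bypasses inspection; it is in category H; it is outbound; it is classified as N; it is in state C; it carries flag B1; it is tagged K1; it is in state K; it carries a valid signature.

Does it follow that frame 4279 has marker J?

Yes

By R1 (it carries flag B1, it is in category H1): it carries flag E1.
By R2 (it carries a valid signature, it is outbound): it meets criterion Q.
By R10 (it has attribute A1, it is forwarded): it meets criterion V.
By R11 (it is in category D1, it satisfies condition Y, it is in category W): it has attribute E.
By R21 (it arrived on a privileged port, it is tagged V1): it is flagged for deep scan.
By R22 (it is in category W): it is logged.
By R24 (it is tagged F1, it is tagged X1, it bypasses inspection): it is in category G.
By R26 (it is logged, it matches a known-bad pattern): it carries flag N1.
By R27 (it is dropped, it is tagged K1): it originates from an untrusted subnet.
By R29 (it has attribute E, it is flagged for deep scan): it is marked high-priority.
By R30 (it carries flag E1, it is tagged K1): it is tagged J1.
By R32 (it is classified as N): it is in state T.
By R33 (it is in category H1, it is in state C): it is inbound.
By R34 (it is tagged J1, it is tagged K1, it bypasses inspection): it is in category W1.
By R36 (it meets criterion Q): it exceeds the size threshold.
By R37 (it meets criterion V, it is in state C, it is in category W): it is classified as T1.
By R3 (it is inbound, it originates from an untrusted subnet): it is fragmented.
By R6 (it exceeds the size threshold): it is in state U1.
By R8 (it is classified as T1): it has marker S1.
By R9 (it is fragmented): it is classified as A.
By R16 (it carries flag N1): it is in state C1.
By R17 (it has marker S1): it has an encrypted payload.
By R18 (it is in category W1): it is inspected.
By R28 (it is in category G, it is in state T): it is in category L.
By R35 (it is inspected): it is classified as X.
By R4 (it is classified as X, it is marked high-priority): it meets criterion Z.
By R7 (it has an encrypted payload, it is classified as A, it is in state C1): it is in state S.
By R14 (it is in category L): it is in category D.
By R25 (it is in category D, it is in category W): it has attribute P.
By R38 (it meets criterion Z, it is in state U1, it bypasses inspection): it has marker B.
By R31 (it has marker B, it has attribute P, it is in state S): it has marker J.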